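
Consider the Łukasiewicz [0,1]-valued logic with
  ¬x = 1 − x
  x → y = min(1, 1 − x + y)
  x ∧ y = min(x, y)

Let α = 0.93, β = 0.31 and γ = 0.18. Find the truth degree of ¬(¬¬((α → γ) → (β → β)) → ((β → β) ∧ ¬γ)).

α → γ = min(1, 1 − 0.93 + 0.18) = min(1, 0.25) = 0.25
β → β = min(1, 1 − 0.31 + 0.31) = min(1, 1.00) = 1.00
(α → γ) → (β → β) = min(1, 1 − 0.25 + 1.00) = min(1, 1.75) = 1.00
¬((α → γ) → (β → β)) = 1 − 1.00 = 0.00
¬¬((α → γ) → (β → β)) = 1 − 0.00 = 1.00
¬γ = 1 − 0.18 = 0.82
(β → β) ∧ ¬γ = min(1.00, 0.82) = 0.82
¬¬((α → γ) → (β → β)) → ((β → β) ∧ ¬γ) = min(1, 1 − 1.00 + 0.82) = min(1, 0.82) = 0.82
¬(¬¬((α → γ) → (β → β)) → ((β → β) ∧ ¬γ)) = 1 − 0.82 = 0.18

0.18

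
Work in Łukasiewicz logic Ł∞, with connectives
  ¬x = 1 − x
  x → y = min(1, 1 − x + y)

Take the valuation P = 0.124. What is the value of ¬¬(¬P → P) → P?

0.876

¬P = 1 − 0.124 = 0.876
¬P → P = min(1, 1 − 0.876 + 0.124) = min(1, 0.248) = 0.248
¬(¬P → P) = 1 − 0.248 = 0.752
¬¬(¬P → P) = 1 − 0.752 = 0.248
¬¬(¬P → P) → P = min(1, 1 − 0.248 + 0.124) = min(1, 0.876) = 0.876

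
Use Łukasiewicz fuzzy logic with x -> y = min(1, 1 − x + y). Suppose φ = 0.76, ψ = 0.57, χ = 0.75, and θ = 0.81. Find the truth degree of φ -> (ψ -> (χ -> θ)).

1.00

χ -> θ = min(1, 1 − 0.75 + 0.81) = min(1, 1.06) = 1.00
ψ -> (χ -> θ) = min(1, 1 − 0.57 + 1.00) = min(1, 1.43) = 1.00
φ -> (ψ -> (χ -> θ)) = min(1, 1 − 0.76 + 1.00) = min(1, 1.24) = 1.00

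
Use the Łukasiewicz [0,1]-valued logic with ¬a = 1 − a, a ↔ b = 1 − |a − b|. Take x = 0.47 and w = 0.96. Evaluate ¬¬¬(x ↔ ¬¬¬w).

¬w = 1 − 0.96 = 0.04
¬¬w = 1 − 0.04 = 0.96
¬¬¬w = 1 − 0.96 = 0.04
x ↔ ¬¬¬w = 1 − |0.47 − 0.04| = 1 − 0.43 = 0.57
¬(x ↔ ¬¬¬w) = 1 − 0.57 = 0.43
¬¬(x ↔ ¬¬¬w) = 1 − 0.43 = 0.57
¬¬¬(x ↔ ¬¬¬w) = 1 − 0.57 = 0.43

0.43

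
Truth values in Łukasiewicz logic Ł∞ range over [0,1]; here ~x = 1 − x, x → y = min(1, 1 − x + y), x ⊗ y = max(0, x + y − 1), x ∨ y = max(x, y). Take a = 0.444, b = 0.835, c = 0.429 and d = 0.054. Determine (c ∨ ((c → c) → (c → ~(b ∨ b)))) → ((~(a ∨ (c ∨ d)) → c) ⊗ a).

0.581

c → c = min(1, 1 − 0.429 + 0.429) = min(1, 1.000) = 1.000
b ∨ b = max(0.835, 0.835) = 0.835
~(b ∨ b) = 1 − 0.835 = 0.165
c → ~(b ∨ b) = min(1, 1 − 0.429 + 0.165) = min(1, 0.736) = 0.736
(c → c) → (c → ~(b ∨ b)) = min(1, 1 − 1.000 + 0.736) = min(1, 0.736) = 0.736
c ∨ ((c → c) → (c → ~(b ∨ b))) = max(0.429, 0.736) = 0.736
c ∨ d = max(0.429, 0.054) = 0.429
a ∨ (c ∨ d) = max(0.444, 0.429) = 0.444
~(a ∨ (c ∨ d)) = 1 − 0.444 = 0.556
~(a ∨ (c ∨ d)) → c = min(1, 1 − 0.556 + 0.429) = min(1, 0.873) = 0.873
(~(a ∨ (c ∨ d)) → c) ⊗ a = max(0, 0.873 + 0.444 − 1) = max(0, 0.317) = 0.317
(c ∨ ((c → c) → (c → ~(b ∨ b)))) → ((~(a ∨ (c ∨ d)) → c) ⊗ a) = min(1, 1 − 0.736 + 0.317) = min(1, 0.581) = 0.581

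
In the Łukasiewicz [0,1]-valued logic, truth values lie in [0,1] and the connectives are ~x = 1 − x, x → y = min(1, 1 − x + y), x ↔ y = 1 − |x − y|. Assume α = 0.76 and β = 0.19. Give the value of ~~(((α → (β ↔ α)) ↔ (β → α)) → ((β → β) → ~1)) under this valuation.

β ↔ α = 1 − |0.19 − 0.76| = 1 − 0.57 = 0.43
α → (β ↔ α) = min(1, 1 − 0.76 + 0.43) = min(1, 0.67) = 0.67
β → α = min(1, 1 − 0.19 + 0.76) = min(1, 1.57) = 1.00
(α → (β ↔ α)) ↔ (β → α) = 1 − |0.67 − 1.00| = 1 − 0.33 = 0.67
β → β = min(1, 1 − 0.19 + 0.19) = min(1, 1.00) = 1.00
~1 = 1 − 1.00 = 0.00
(β → β) → ~1 = min(1, 1 − 1.00 + 0.00) = min(1, 0.00) = 0.00
((α → (β ↔ α)) ↔ (β → α)) → ((β → β) → ~1) = min(1, 1 − 0.67 + 0.00) = min(1, 0.33) = 0.33
~(((α → (β ↔ α)) ↔ (β → α)) → ((β → β) → ~1)) = 1 − 0.33 = 0.67
~~(((α → (β ↔ α)) ↔ (β → α)) → ((β → β) → ~1)) = 1 − 0.67 = 0.33

0.33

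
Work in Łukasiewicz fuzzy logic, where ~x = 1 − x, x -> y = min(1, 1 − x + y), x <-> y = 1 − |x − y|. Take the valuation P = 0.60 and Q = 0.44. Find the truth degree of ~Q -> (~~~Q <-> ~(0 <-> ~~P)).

1.00

~Q = 1 − 0.44 = 0.56
~~Q = 1 − 0.56 = 0.44
~~~Q = 1 − 0.44 = 0.56
~P = 1 − 0.60 = 0.40
~~P = 1 − 0.40 = 0.60
0 <-> ~~P = 1 − |0.00 − 0.60| = 1 − 0.60 = 0.40
~(0 <-> ~~P) = 1 − 0.40 = 0.60
~~~Q <-> ~(0 <-> ~~P) = 1 − |0.56 − 0.60| = 1 − 0.04 = 0.96
~Q -> (~~~Q <-> ~(0 <-> ~~P)) = min(1, 1 − 0.56 + 0.96) = min(1, 1.40) = 1.00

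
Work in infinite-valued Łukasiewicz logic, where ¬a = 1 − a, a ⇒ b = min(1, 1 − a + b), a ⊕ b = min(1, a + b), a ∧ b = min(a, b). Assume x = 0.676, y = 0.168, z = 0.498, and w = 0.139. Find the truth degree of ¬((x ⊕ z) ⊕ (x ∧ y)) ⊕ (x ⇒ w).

0.463

x ⊕ z = min(1, 0.676 + 0.498) = min(1, 1.174) = 1.000
x ∧ y = min(0.676, 0.168) = 0.168
(x ⊕ z) ⊕ (x ∧ y) = min(1, 1.000 + 0.168) = min(1, 1.168) = 1.000
¬((x ⊕ z) ⊕ (x ∧ y)) = 1 − 1.000 = 0.000
x ⇒ w = min(1, 1 − 0.676 + 0.139) = min(1, 0.463) = 0.463
¬((x ⊕ z) ⊕ (x ∧ y)) ⊕ (x ⇒ w) = min(1, 0.000 + 0.463) = min(1, 0.463) = 0.463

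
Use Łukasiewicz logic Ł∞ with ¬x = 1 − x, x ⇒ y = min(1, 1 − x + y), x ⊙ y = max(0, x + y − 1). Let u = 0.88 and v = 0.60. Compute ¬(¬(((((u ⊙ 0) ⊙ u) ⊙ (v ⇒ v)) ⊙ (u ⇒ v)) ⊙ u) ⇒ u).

u ⊙ 0 = max(0, 0.88 + 0.00 − 1) = max(0, -0.12) = 0.00
(u ⊙ 0) ⊙ u = max(0, 0.00 + 0.88 − 1) = max(0, -0.12) = 0.00
v ⇒ v = min(1, 1 − 0.60 + 0.60) = min(1, 1.00) = 1.00
((u ⊙ 0) ⊙ u) ⊙ (v ⇒ v) = max(0, 0.00 + 1.00 − 1) = max(0, 0.00) = 0.00
u ⇒ v = min(1, 1 − 0.88 + 0.60) = min(1, 0.72) = 0.72
(((u ⊙ 0) ⊙ u) ⊙ (v ⇒ v)) ⊙ (u ⇒ v) = max(0, 0.00 + 0.72 − 1) = max(0, -0.28) = 0.00
((((u ⊙ 0) ⊙ u) ⊙ (v ⇒ v)) ⊙ (u ⇒ v)) ⊙ u = max(0, 0.00 + 0.88 − 1) = max(0, -0.12) = 0.00
¬(((((u ⊙ 0) ⊙ u) ⊙ (v ⇒ v)) ⊙ (u ⇒ v)) ⊙ u) = 1 − 0.00 = 1.00
¬(((((u ⊙ 0) ⊙ u) ⊙ (v ⇒ v)) ⊙ (u ⇒ v)) ⊙ u) ⇒ u = min(1, 1 − 1.00 + 0.88) = min(1, 0.88) = 0.88
¬(¬(((((u ⊙ 0) ⊙ u) ⊙ (v ⇒ v)) ⊙ (u ⇒ v)) ⊙ u) ⇒ u) = 1 − 0.88 = 0.12

0.12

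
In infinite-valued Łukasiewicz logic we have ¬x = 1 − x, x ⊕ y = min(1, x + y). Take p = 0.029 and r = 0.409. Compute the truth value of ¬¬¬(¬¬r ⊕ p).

¬r = 1 − 0.409 = 0.591
¬¬r = 1 − 0.591 = 0.409
¬¬r ⊕ p = min(1, 0.409 + 0.029) = min(1, 0.438) = 0.438
¬(¬¬r ⊕ p) = 1 − 0.438 = 0.562
¬¬(¬¬r ⊕ p) = 1 − 0.562 = 0.438
¬¬¬(¬¬r ⊕ p) = 1 − 0.438 = 0.562

0.562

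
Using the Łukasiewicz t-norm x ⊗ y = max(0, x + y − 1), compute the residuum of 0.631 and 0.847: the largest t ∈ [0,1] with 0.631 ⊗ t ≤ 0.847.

The residuum of the Łukasiewicz t-norm gives the supremum: min(1, 1 − 0.631 + 0.847).
1 − 0.631 + 0.847 = 1.216, so t = min(1, 1.216) = 1.000.
Check: 0.631 ⊗ 1.000 = max(0, 0.631) = 0.631 ≤ 0.847.

1.000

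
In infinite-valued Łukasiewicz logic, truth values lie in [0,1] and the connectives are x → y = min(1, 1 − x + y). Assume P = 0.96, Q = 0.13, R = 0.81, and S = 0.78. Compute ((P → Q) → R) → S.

0.78

P → Q = min(1, 1 − 0.96 + 0.13) = min(1, 0.17) = 0.17
(P → Q) → R = min(1, 1 − 0.17 + 0.81) = min(1, 1.64) = 1.00
((P → Q) → R) → S = min(1, 1 − 1.00 + 0.78) = min(1, 0.78) = 0.78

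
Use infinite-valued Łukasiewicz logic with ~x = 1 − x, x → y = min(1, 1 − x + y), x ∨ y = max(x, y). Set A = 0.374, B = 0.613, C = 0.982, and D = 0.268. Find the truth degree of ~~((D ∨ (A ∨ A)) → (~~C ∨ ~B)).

1.000

A ∨ A = max(0.374, 0.374) = 0.374
D ∨ (A ∨ A) = max(0.268, 0.374) = 0.374
~C = 1 − 0.982 = 0.018
~~C = 1 − 0.018 = 0.982
~B = 1 − 0.613 = 0.387
~~C ∨ ~B = max(0.982, 0.387) = 0.982
(D ∨ (A ∨ A)) → (~~C ∨ ~B) = min(1, 1 − 0.374 + 0.982) = min(1, 1.608) = 1.000
~((D ∨ (A ∨ A)) → (~~C ∨ ~B)) = 1 − 1.000 = 0.000
~~((D ∨ (A ∨ A)) → (~~C ∨ ~B)) = 1 − 0.000 = 1.000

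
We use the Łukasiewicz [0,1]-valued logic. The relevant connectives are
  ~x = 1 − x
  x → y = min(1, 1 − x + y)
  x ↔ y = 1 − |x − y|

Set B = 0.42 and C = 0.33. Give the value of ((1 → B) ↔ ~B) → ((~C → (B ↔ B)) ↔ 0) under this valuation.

0.16

1 → B = min(1, 1 − 1.00 + 0.42) = min(1, 0.42) = 0.42
~B = 1 − 0.42 = 0.58
(1 → B) ↔ ~B = 1 − |0.42 − 0.58| = 1 − 0.16 = 0.84
~C = 1 − 0.33 = 0.67
B ↔ B = 1 − |0.42 − 0.42| = 1 − 0.00 = 1.00
~C → (B ↔ B) = min(1, 1 − 0.67 + 1.00) = min(1, 1.33) = 1.00
(~C → (B ↔ B)) ↔ 0 = 1 − |1.00 − 0.00| = 1 − 1.00 = 0.00
((1 → B) ↔ ~B) → ((~C → (B ↔ B)) ↔ 0) = min(1, 1 − 0.84 + 0.00) = min(1, 0.16) = 0.16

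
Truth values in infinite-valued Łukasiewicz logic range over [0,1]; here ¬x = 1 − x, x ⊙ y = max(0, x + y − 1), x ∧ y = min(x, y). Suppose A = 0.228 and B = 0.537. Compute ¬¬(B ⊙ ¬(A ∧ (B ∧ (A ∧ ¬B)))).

0.309

¬B = 1 − 0.537 = 0.463
A ∧ ¬B = min(0.228, 0.463) = 0.228
B ∧ (A ∧ ¬B) = min(0.537, 0.228) = 0.228
A ∧ (B ∧ (A ∧ ¬B)) = min(0.228, 0.228) = 0.228
¬(A ∧ (B ∧ (A ∧ ¬B))) = 1 − 0.228 = 0.772
B ⊙ ¬(A ∧ (B ∧ (A ∧ ¬B))) = max(0, 0.537 + 0.772 − 1) = max(0, 0.309) = 0.309
¬(B ⊙ ¬(A ∧ (B ∧ (A ∧ ¬B)))) = 1 − 0.309 = 0.691
¬¬(B ⊙ ¬(A ∧ (B ∧ (A ∧ ¬B)))) = 1 − 0.691 = 0.309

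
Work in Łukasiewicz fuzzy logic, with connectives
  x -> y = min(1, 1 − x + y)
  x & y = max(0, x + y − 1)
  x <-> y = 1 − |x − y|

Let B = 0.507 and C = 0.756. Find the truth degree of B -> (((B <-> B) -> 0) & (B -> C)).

0.493

B <-> B = 1 − |0.507 − 0.507| = 1 − 0.000 = 1.000
(B <-> B) -> 0 = min(1, 1 − 1.000 + 0.000) = min(1, 0.000) = 0.000
B -> C = min(1, 1 − 0.507 + 0.756) = min(1, 1.249) = 1.000
((B <-> B) -> 0) & (B -> C) = max(0, 0.000 + 1.000 − 1) = max(0, 0.000) = 0.000
B -> (((B <-> B) -> 0) & (B -> C)) = min(1, 1 − 0.507 + 0.000) = min(1, 0.493) = 0.493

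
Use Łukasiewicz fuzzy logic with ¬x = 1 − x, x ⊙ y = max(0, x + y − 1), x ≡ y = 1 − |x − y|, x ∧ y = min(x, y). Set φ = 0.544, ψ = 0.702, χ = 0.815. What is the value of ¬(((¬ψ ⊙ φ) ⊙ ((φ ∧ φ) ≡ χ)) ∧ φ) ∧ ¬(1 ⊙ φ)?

0.456

¬ψ = 1 − 0.702 = 0.298
¬ψ ⊙ φ = max(0, 0.298 + 0.544 − 1) = max(0, -0.158) = 0.000
φ ∧ φ = min(0.544, 0.544) = 0.544
(φ ∧ φ) ≡ χ = 1 − |0.544 − 0.815| = 1 − 0.271 = 0.729
(¬ψ ⊙ φ) ⊙ ((φ ∧ φ) ≡ χ) = max(0, 0.000 + 0.729 − 1) = max(0, -0.271) = 0.000
((¬ψ ⊙ φ) ⊙ ((φ ∧ φ) ≡ χ)) ∧ φ = min(0.000, 0.544) = 0.000
¬(((¬ψ ⊙ φ) ⊙ ((φ ∧ φ) ≡ χ)) ∧ φ) = 1 − 0.000 = 1.000
1 ⊙ φ = max(0, 1.000 + 0.544 − 1) = max(0, 0.544) = 0.544
¬(1 ⊙ φ) = 1 − 0.544 = 0.456
¬(((¬ψ ⊙ φ) ⊙ ((φ ∧ φ) ≡ χ)) ∧ φ) ∧ ¬(1 ⊙ φ) = min(1.000, 0.456) = 0.456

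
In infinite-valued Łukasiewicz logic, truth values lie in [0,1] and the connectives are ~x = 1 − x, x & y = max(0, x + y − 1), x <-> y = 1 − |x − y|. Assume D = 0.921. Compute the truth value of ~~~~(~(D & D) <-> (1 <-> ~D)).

0.921

D & D = max(0, 0.921 + 0.921 − 1) = max(0, 0.842) = 0.842
~(D & D) = 1 − 0.842 = 0.158
~D = 1 − 0.921 = 0.079
1 <-> ~D = 1 − |1.000 − 0.079| = 1 − 0.921 = 0.079
~(D & D) <-> (1 <-> ~D) = 1 − |0.158 − 0.079| = 1 − 0.079 = 0.921
~(~(D & D) <-> (1 <-> ~D)) = 1 − 0.921 = 0.079
~~(~(D & D) <-> (1 <-> ~D)) = 1 − 0.079 = 0.921
~~~(~(D & D) <-> (1 <-> ~D)) = 1 − 0.921 = 0.079
~~~~(~(D & D) <-> (1 <-> ~D)) = 1 − 0.079 = 0.921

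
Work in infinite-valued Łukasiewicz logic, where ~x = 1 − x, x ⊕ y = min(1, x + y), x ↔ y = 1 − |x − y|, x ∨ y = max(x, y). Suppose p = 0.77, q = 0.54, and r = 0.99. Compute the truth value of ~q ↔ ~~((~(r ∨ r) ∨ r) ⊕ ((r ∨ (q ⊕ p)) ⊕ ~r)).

~q = 1 − 0.54 = 0.46
r ∨ r = max(0.99, 0.99) = 0.99
~(r ∨ r) = 1 − 0.99 = 0.01
~(r ∨ r) ∨ r = max(0.01, 0.99) = 0.99
q ⊕ p = min(1, 0.54 + 0.77) = min(1, 1.31) = 1.00
r ∨ (q ⊕ p) = max(0.99, 1.00) = 1.00
~r = 1 − 0.99 = 0.01
(r ∨ (q ⊕ p)) ⊕ ~r = min(1, 1.00 + 0.01) = min(1, 1.01) = 1.00
(~(r ∨ r) ∨ r) ⊕ ((r ∨ (q ⊕ p)) ⊕ ~r) = min(1, 0.99 + 1.00) = min(1, 1.99) = 1.00
~((~(r ∨ r) ∨ r) ⊕ ((r ∨ (q ⊕ p)) ⊕ ~r)) = 1 − 1.00 = 0.00
~~((~(r ∨ r) ∨ r) ⊕ ((r ∨ (q ⊕ p)) ⊕ ~r)) = 1 − 0.00 = 1.00
~q ↔ ~~((~(r ∨ r) ∨ r) ⊕ ((r ∨ (q ⊕ p)) ⊕ ~r)) = 1 − |0.46 − 1.00| = 1 − 0.54 = 0.46

0.46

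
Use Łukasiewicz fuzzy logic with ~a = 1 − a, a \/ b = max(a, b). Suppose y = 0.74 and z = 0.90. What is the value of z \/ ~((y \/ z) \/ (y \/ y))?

0.90

y \/ z = max(0.74, 0.90) = 0.90
y \/ y = max(0.74, 0.74) = 0.74
(y \/ z) \/ (y \/ y) = max(0.90, 0.74) = 0.90
~((y \/ z) \/ (y \/ y)) = 1 − 0.90 = 0.10
z \/ ~((y \/ z) \/ (y \/ y)) = max(0.90, 0.10) = 0.90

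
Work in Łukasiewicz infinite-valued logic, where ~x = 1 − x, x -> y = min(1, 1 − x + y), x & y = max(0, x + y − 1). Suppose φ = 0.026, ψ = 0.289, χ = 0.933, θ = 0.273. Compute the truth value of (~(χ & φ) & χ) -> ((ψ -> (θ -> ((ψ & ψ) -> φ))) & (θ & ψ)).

0.067

χ & φ = max(0, 0.933 + 0.026 − 1) = max(0, -0.041) = 0.000
~(χ & φ) = 1 − 0.000 = 1.000
~(χ & φ) & χ = max(0, 1.000 + 0.933 − 1) = max(0, 0.933) = 0.933
ψ & ψ = max(0, 0.289 + 0.289 − 1) = max(0, -0.422) = 0.000
(ψ & ψ) -> φ = min(1, 1 − 0.000 + 0.026) = min(1, 1.026) = 1.000
θ -> ((ψ & ψ) -> φ) = min(1, 1 − 0.273 + 1.000) = min(1, 1.727) = 1.000
ψ -> (θ -> ((ψ & ψ) -> φ)) = min(1, 1 − 0.289 + 1.000) = min(1, 1.711) = 1.000
θ & ψ = max(0, 0.273 + 0.289 − 1) = max(0, -0.438) = 0.000
(ψ -> (θ -> ((ψ & ψ) -> φ))) & (θ & ψ) = max(0, 1.000 + 0.000 − 1) = max(0, 0.000) = 0.000
(~(χ & φ) & χ) -> ((ψ -> (θ -> ((ψ & ψ) -> φ))) & (θ & ψ)) = min(1, 1 − 0.933 + 0.000) = min(1, 0.067) = 0.067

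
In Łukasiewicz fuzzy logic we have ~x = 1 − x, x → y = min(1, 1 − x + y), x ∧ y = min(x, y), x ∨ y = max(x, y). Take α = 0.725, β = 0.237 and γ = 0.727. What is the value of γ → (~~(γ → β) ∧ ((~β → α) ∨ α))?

0.783

γ → β = min(1, 1 − 0.727 + 0.237) = min(1, 0.510) = 0.510
~(γ → β) = 1 − 0.510 = 0.490
~~(γ → β) = 1 − 0.490 = 0.510
~β = 1 − 0.237 = 0.763
~β → α = min(1, 1 − 0.763 + 0.725) = min(1, 0.962) = 0.962
(~β → α) ∨ α = max(0.962, 0.725) = 0.962
~~(γ → β) ∧ ((~β → α) ∨ α) = min(0.510, 0.962) = 0.510
γ → (~~(γ → β) ∧ ((~β → α) ∨ α)) = min(1, 1 − 0.727 + 0.510) = min(1, 0.783) = 0.783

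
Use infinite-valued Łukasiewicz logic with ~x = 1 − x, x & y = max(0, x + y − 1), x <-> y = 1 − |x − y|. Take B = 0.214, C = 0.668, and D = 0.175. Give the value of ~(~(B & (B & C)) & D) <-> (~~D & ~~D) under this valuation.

B & C = max(0, 0.214 + 0.668 − 1) = max(0, -0.118) = 0.000
B & (B & C) = max(0, 0.214 + 0.000 − 1) = max(0, -0.786) = 0.000
~(B & (B & C)) = 1 − 0.000 = 1.000
~(B & (B & C)) & D = max(0, 1.000 + 0.175 − 1) = max(0, 0.175) = 0.175
~(~(B & (B & C)) & D) = 1 − 0.175 = 0.825
~D = 1 − 0.175 = 0.825
~~D = 1 − 0.825 = 0.175
~~D & ~~D = max(0, 0.175 + 0.175 − 1) = max(0, -0.650) = 0.000
~(~(B & (B & C)) & D) <-> (~~D & ~~D) = 1 − |0.825 − 0.000| = 1 − 0.825 = 0.175

0.175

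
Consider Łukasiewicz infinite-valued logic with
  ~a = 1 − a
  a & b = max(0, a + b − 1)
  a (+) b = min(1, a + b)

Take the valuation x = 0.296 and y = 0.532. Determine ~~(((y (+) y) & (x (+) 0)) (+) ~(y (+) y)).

0.296

y (+) y = min(1, 0.532 + 0.532) = min(1, 1.064) = 1.000
x (+) 0 = min(1, 0.296 + 0.000) = min(1, 0.296) = 0.296
(y (+) y) & (x (+) 0) = max(0, 1.000 + 0.296 − 1) = max(0, 0.296) = 0.296
~(y (+) y) = 1 − 1.000 = 0.000
((y (+) y) & (x (+) 0)) (+) ~(y (+) y) = min(1, 0.296 + 0.000) = min(1, 0.296) = 0.296
~(((y (+) y) & (x (+) 0)) (+) ~(y (+) y)) = 1 − 0.296 = 0.704
~~(((y (+) y) & (x (+) 0)) (+) ~(y (+) y)) = 1 − 0.704 = 0.296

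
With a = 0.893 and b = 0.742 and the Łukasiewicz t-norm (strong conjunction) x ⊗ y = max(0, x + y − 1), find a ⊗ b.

0.635

a ⊗ b = max(0, 0.893 + 0.742 − 1) = max(0, 0.635) = 0.635
For comparison, the Gödel (minimum) t-norm min(x, y) would give 0.742.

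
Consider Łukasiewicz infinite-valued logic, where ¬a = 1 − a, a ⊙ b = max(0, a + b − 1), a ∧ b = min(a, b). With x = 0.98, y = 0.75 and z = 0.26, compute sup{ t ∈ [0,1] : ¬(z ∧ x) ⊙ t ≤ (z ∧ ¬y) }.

0.51

z ∧ x = min(0.26, 0.98) = 0.26
¬(z ∧ x) = 1 − 0.26 = 0.74
So the left factor is ¬(z ∧ x) = 0.74.
¬y = 1 − 0.75 = 0.25
z ∧ ¬y = min(0.26, 0.25) = 0.25
So the right-hand bound is z ∧ ¬y = 0.25.
The residuum of the Łukasiewicz t-norm gives the supremum: min(1, 1 − 0.74 + 0.25).
1 − 0.74 + 0.25 = 0.51, so t = min(1, 0.51) = 0.51.
Check: 0.74 ⊙ 0.51 = max(0, 0.25) = 0.25 ≤ 0.25.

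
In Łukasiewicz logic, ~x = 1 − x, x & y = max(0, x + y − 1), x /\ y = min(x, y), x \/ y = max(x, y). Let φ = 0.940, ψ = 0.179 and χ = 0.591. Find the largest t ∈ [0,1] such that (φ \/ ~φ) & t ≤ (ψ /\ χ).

0.239

~φ = 1 − 0.940 = 0.060
φ \/ ~φ = max(0.940, 0.060) = 0.940
So the left factor is φ \/ ~φ = 0.940.
ψ /\ χ = min(0.179, 0.591) = 0.179
So the right-hand bound is ψ /\ χ = 0.179.
The residuum of the Łukasiewicz t-norm gives the supremum: min(1, 1 − 0.940 + 0.179).
1 − 0.940 + 0.179 = 0.239, so t = min(1, 0.239) = 0.239.
Check: 0.940 & 0.239 = max(0, 0.179) = 0.179 ≤ 0.179.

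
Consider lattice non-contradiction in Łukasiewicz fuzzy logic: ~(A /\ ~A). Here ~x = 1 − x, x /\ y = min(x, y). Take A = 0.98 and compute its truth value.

~A = 1 − 0.98 = 0.02
A /\ ~A = min(0.98, 0.02) = 0.02
~(A /\ ~A) = 1 − 0.02 = 0.98
(The value 0.98 < 1 shows this instance is not satisfied; not a Ł∞-tautology — its value is 1 − min(a, 1−a).)

0.98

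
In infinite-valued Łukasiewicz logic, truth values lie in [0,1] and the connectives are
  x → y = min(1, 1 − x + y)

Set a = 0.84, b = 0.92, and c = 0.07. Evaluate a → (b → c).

b → c = min(1, 1 − 0.92 + 0.07) = min(1, 0.15) = 0.15
a → (b → c) = min(1, 1 − 0.84 + 0.15) = min(1, 0.31) = 0.31

0.31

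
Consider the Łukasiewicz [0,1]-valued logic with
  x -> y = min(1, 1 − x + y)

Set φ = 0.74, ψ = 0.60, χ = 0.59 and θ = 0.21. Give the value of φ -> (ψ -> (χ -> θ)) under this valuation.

χ -> θ = min(1, 1 − 0.59 + 0.21) = min(1, 0.62) = 0.62
ψ -> (χ -> θ) = min(1, 1 − 0.60 + 0.62) = min(1, 1.02) = 1.00
φ -> (ψ -> (χ -> θ)) = min(1, 1 − 0.74 + 1.00) = min(1, 1.26) = 1.00

1.00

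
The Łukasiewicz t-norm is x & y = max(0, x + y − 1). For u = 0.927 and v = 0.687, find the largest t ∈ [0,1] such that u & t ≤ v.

The residuum of the Łukasiewicz t-norm gives the supremum: min(1, 1 − 0.927 + 0.687).
1 − 0.927 + 0.687 = 0.760, so t = min(1, 0.760) = 0.760.
Check: 0.927 & 0.760 = max(0, 0.687) = 0.687 ≤ 0.687.

0.760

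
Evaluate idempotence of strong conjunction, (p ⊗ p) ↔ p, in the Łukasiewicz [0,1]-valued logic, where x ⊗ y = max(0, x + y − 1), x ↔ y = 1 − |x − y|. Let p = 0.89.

p ⊗ p = max(0, 0.89 + 0.89 − 1) = max(0, 0.78) = 0.78
(p ⊗ p) ↔ p = 1 − |0.78 − 0.89| = 1 − 0.11 = 0.89
(The value 0.89 < 1 shows this instance is not satisfied; fails in Ł∞ since a ⊗ a = max(0, 2a−1) ≠ a in general.)

0.89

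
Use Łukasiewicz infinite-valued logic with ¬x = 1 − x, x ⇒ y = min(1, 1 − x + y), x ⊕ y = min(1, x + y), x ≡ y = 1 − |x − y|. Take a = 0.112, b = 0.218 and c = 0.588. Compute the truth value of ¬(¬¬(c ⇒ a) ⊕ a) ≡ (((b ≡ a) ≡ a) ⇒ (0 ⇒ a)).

c ⇒ a = min(1, 1 − 0.588 + 0.112) = min(1, 0.524) = 0.524
¬(c ⇒ a) = 1 − 0.524 = 0.476
¬¬(c ⇒ a) = 1 − 0.476 = 0.524
¬¬(c ⇒ a) ⊕ a = min(1, 0.524 + 0.112) = min(1, 0.636) = 0.636
¬(¬¬(c ⇒ a) ⊕ a) = 1 − 0.636 = 0.364
b ≡ a = 1 − |0.218 − 0.112| = 1 − 0.106 = 0.894
(b ≡ a) ≡ a = 1 − |0.894 − 0.112| = 1 − 0.782 = 0.218
0 ⇒ a = min(1, 1 − 0.000 + 0.112) = min(1, 1.112) = 1.000
((b ≡ a) ≡ a) ⇒ (0 ⇒ a) = min(1, 1 − 0.218 + 1.000) = min(1, 1.782) = 1.000
¬(¬¬(c ⇒ a) ⊕ a) ≡ (((b ≡ a) ≡ a) ⇒ (0 ⇒ a)) = 1 − |0.364 − 1.000| = 1 − 0.636 = 0.364

0.364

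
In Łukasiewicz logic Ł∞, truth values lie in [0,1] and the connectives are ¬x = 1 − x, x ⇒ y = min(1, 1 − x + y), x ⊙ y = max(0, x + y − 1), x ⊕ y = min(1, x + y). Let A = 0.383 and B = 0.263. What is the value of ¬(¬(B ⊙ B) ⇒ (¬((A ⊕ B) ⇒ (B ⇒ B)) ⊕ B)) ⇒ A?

B ⊙ B = max(0, 0.263 + 0.263 − 1) = max(0, -0.474) = 0.000
¬(B ⊙ B) = 1 − 0.000 = 1.000
A ⊕ B = min(1, 0.383 + 0.263) = min(1, 0.646) = 0.646
B ⇒ B = min(1, 1 − 0.263 + 0.263) = min(1, 1.000) = 1.000
(A ⊕ B) ⇒ (B ⇒ B) = min(1, 1 − 0.646 + 1.000) = min(1, 1.354) = 1.000
¬((A ⊕ B) ⇒ (B ⇒ B)) = 1 − 1.000 = 0.000
¬((A ⊕ B) ⇒ (B ⇒ B)) ⊕ B = min(1, 0.000 + 0.263) = min(1, 0.263) = 0.263
¬(B ⊙ B) ⇒ (¬((A ⊕ B) ⇒ (B ⇒ B)) ⊕ B) = min(1, 1 − 1.000 + 0.263) = min(1, 0.263) = 0.263
¬(¬(B ⊙ B) ⇒ (¬((A ⊕ B) ⇒ (B ⇒ B)) ⊕ B)) = 1 − 0.263 = 0.737
¬(¬(B ⊙ B) ⇒ (¬((A ⊕ B) ⇒ (B ⇒ B)) ⊕ B)) ⇒ A = min(1, 1 − 0.737 + 0.383) = min(1, 0.646) = 0.646

0.646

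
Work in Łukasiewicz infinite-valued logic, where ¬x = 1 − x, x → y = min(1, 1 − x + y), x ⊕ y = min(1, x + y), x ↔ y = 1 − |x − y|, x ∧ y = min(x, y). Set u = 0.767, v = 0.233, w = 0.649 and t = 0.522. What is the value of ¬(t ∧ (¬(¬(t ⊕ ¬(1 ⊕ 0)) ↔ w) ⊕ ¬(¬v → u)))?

0.829

1 ⊕ 0 = min(1, 1.000 + 0.000) = min(1, 1.000) = 1.000
¬(1 ⊕ 0) = 1 − 1.000 = 0.000
t ⊕ ¬(1 ⊕ 0) = min(1, 0.522 + 0.000) = min(1, 0.522) = 0.522
¬(t ⊕ ¬(1 ⊕ 0)) = 1 − 0.522 = 0.478
¬(t ⊕ ¬(1 ⊕ 0)) ↔ w = 1 − |0.478 − 0.649| = 1 − 0.171 = 0.829
¬(¬(t ⊕ ¬(1 ⊕ 0)) ↔ w) = 1 − 0.829 = 0.171
¬v = 1 − 0.233 = 0.767
¬v → u = min(1, 1 − 0.767 + 0.767) = min(1, 1.000) = 1.000
¬(¬v → u) = 1 − 1.000 = 0.000
¬(¬(t ⊕ ¬(1 ⊕ 0)) ↔ w) ⊕ ¬(¬v → u) = min(1, 0.171 + 0.000) = min(1, 0.171) = 0.171
t ∧ (¬(¬(t ⊕ ¬(1 ⊕ 0)) ↔ w) ⊕ ¬(¬v → u)) = min(0.522, 0.171) = 0.171
¬(t ∧ (¬(¬(t ⊕ ¬(1 ⊕ 0)) ↔ w) ⊕ ¬(¬v → u))) = 1 − 0.171 = 0.829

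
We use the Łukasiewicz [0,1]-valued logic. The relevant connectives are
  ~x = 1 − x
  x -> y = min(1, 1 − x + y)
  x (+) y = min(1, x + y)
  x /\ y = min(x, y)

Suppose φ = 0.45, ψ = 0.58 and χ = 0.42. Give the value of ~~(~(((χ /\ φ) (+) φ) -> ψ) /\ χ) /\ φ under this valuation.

0.29

χ /\ φ = min(0.42, 0.45) = 0.42
(χ /\ φ) (+) φ = min(1, 0.42 + 0.45) = min(1, 0.87) = 0.87
((χ /\ φ) (+) φ) -> ψ = min(1, 1 − 0.87 + 0.58) = min(1, 0.71) = 0.71
~(((χ /\ φ) (+) φ) -> ψ) = 1 − 0.71 = 0.29
~(((χ /\ φ) (+) φ) -> ψ) /\ χ = min(0.29, 0.42) = 0.29
~(~(((χ /\ φ) (+) φ) -> ψ) /\ χ) = 1 − 0.29 = 0.71
~~(~(((χ /\ φ) (+) φ) -> ψ) /\ χ) = 1 − 0.71 = 0.29
~~(~(((χ /\ φ) (+) φ) -> ψ) /\ χ) /\ φ = min(0.29, 0.45) = 0.29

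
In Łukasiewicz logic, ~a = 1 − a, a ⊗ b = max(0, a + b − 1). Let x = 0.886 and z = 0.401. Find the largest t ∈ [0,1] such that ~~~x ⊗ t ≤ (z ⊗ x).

~x = 1 − 0.886 = 0.114
~~x = 1 − 0.114 = 0.886
~~~x = 1 − 0.886 = 0.114
So the left factor is ~~~x = 0.114.
z ⊗ x = max(0, 0.401 + 0.886 − 1) = max(0, 0.287) = 0.287
So the right-hand bound is z ⊗ x = 0.287.
The residuum of the Łukasiewicz t-norm gives the supremum: min(1, 1 − 0.114 + 0.287).
1 − 0.114 + 0.287 = 1.173, so t = min(1, 1.173) = 1.000.
Check: 0.114 ⊗ 1.000 = max(0, 0.114) = 0.114 ≤ 0.287.

1.000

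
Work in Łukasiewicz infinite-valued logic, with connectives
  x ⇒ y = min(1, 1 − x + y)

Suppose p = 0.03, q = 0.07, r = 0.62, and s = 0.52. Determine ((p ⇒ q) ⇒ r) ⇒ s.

p ⇒ q = min(1, 1 − 0.03 + 0.07) = min(1, 1.04) = 1.00
(p ⇒ q) ⇒ r = min(1, 1 − 1.00 + 0.62) = min(1, 0.62) = 0.62
((p ⇒ q) ⇒ r) ⇒ s = min(1, 1 − 0.62 + 0.52) = min(1, 0.90) = 0.90

0.90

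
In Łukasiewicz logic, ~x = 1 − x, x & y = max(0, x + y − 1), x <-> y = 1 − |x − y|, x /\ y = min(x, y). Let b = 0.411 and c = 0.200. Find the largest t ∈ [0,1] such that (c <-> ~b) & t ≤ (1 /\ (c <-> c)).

~b = 1 − 0.411 = 0.589
c <-> ~b = 1 − |0.200 − 0.589| = 1 − 0.389 = 0.611
So the left factor is c <-> ~b = 0.611.
c <-> c = 1 − |0.200 − 0.200| = 1 − 0.000 = 1.000
1 /\ (c <-> c) = min(1.000, 1.000) = 1.000
So the right-hand bound is 1 /\ (c <-> c) = 1.000.
The residuum of the Łukasiewicz t-norm gives the supremum: min(1, 1 − 0.611 + 1.000).
1 − 0.611 + 1.000 = 1.389, so t = min(1, 1.389) = 1.000.
Check: 0.611 & 1.000 = max(0, 0.611) = 0.611 ≤ 1.000.

1.000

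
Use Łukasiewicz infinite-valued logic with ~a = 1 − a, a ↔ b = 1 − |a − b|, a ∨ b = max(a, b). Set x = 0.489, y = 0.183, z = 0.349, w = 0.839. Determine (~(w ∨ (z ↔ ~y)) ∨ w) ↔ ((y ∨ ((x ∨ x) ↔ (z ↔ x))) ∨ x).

~y = 1 − 0.183 = 0.817
z ↔ ~y = 1 − |0.349 − 0.817| = 1 − 0.468 = 0.532
w ∨ (z ↔ ~y) = max(0.839, 0.532) = 0.839
~(w ∨ (z ↔ ~y)) = 1 − 0.839 = 0.161
~(w ∨ (z ↔ ~y)) ∨ w = max(0.161, 0.839) = 0.839
x ∨ x = max(0.489, 0.489) = 0.489
z ↔ x = 1 − |0.349 − 0.489| = 1 − 0.140 = 0.860
(x ∨ x) ↔ (z ↔ x) = 1 − |0.489 − 0.860| = 1 − 0.371 = 0.629
y ∨ ((x ∨ x) ↔ (z ↔ x)) = max(0.183, 0.629) = 0.629
(y ∨ ((x ∨ x) ↔ (z ↔ x))) ∨ x = max(0.629, 0.489) = 0.629
(~(w ∨ (z ↔ ~y)) ∨ w) ↔ ((y ∨ ((x ∨ x) ↔ (z ↔ x))) ∨ x) = 1 − |0.839 − 0.629| = 1 − 0.210 = 0.790

0.790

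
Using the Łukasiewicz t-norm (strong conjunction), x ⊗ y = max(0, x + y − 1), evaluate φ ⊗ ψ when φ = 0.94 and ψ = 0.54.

0.48

φ ⊗ ψ = max(0, 0.94 + 0.54 − 1) = max(0, 0.48) = 0.48
For comparison, the Gödel (minimum) t-norm min(x, y) would give 0.54.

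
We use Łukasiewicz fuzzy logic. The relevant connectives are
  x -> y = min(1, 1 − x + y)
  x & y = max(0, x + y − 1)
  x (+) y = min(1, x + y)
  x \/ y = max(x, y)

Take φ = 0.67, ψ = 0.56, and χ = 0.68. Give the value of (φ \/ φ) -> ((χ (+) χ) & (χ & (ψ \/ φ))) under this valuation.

φ \/ φ = max(0.67, 0.67) = 0.67
χ (+) χ = min(1, 0.68 + 0.68) = min(1, 1.36) = 1.00
ψ \/ φ = max(0.56, 0.67) = 0.67
χ & (ψ \/ φ) = max(0, 0.68 + 0.67 − 1) = max(0, 0.35) = 0.35
(χ (+) χ) & (χ & (ψ \/ φ)) = max(0, 1.00 + 0.35 − 1) = max(0, 0.35) = 0.35
(φ \/ φ) -> ((χ (+) χ) & (χ & (ψ \/ φ))) = min(1, 1 − 0.67 + 0.35) = min(1, 0.68) = 0.68

0.68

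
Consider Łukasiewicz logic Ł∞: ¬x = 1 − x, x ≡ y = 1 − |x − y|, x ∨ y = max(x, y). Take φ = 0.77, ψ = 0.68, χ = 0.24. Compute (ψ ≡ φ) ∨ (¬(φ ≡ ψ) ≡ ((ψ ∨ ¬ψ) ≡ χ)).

0.91

ψ ≡ φ = 1 − |0.68 − 0.77| = 1 − 0.09 = 0.91
φ ≡ ψ = 1 − |0.77 − 0.68| = 1 − 0.09 = 0.91
¬(φ ≡ ψ) = 1 − 0.91 = 0.09
¬ψ = 1 − 0.68 = 0.32
ψ ∨ ¬ψ = max(0.68, 0.32) = 0.68
(ψ ∨ ¬ψ) ≡ χ = 1 − |0.68 − 0.24| = 1 − 0.44 = 0.56
¬(φ ≡ ψ) ≡ ((ψ ∨ ¬ψ) ≡ χ) = 1 − |0.09 − 0.56| = 1 − 0.47 = 0.53
(ψ ≡ φ) ∨ (¬(φ ≡ ψ) ≡ ((ψ ∨ ¬ψ) ≡ χ)) = max(0.91, 0.53) = 0.91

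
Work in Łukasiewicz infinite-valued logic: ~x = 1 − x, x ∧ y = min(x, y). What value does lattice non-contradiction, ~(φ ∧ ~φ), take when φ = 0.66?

0.66

~φ = 1 − 0.66 = 0.34
φ ∧ ~φ = min(0.66, 0.34) = 0.34
~(φ ∧ ~φ) = 1 − 0.34 = 0.66
(The value 0.66 < 1 shows this instance is not satisfied; not a Ł∞-tautology — its value is 1 − min(a, 1−a).)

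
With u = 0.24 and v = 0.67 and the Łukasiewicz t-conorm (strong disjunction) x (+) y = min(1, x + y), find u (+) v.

0.91

u (+) v = min(1, 0.24 + 0.67) = min(1, 0.91) = 0.91
For comparison, the Gödel t-conorm max(x, y) would give 0.67.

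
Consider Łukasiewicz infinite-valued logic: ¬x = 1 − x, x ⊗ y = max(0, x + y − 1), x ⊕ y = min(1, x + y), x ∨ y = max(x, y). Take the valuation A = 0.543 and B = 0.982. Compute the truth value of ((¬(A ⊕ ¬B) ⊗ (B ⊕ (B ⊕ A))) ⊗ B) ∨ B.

0.982

¬B = 1 − 0.982 = 0.018
A ⊕ ¬B = min(1, 0.543 + 0.018) = min(1, 0.561) = 0.561
¬(A ⊕ ¬B) = 1 − 0.561 = 0.439
B ⊕ A = min(1, 0.982 + 0.543) = min(1, 1.525) = 1.000
B ⊕ (B ⊕ A) = min(1, 0.982 + 1.000) = min(1, 1.982) = 1.000
¬(A ⊕ ¬B) ⊗ (B ⊕ (B ⊕ A)) = max(0, 0.439 + 1.000 − 1) = max(0, 0.439) = 0.439
(¬(A ⊕ ¬B) ⊗ (B ⊕ (B ⊕ A))) ⊗ B = max(0, 0.439 + 0.982 − 1) = max(0, 0.421) = 0.421
((¬(A ⊕ ¬B) ⊗ (B ⊕ (B ⊕ A))) ⊗ B) ∨ B = max(0.421, 0.982) = 0.982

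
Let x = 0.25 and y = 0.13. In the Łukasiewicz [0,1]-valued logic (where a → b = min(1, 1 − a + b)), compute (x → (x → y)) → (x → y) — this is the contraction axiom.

0.88

x → y = min(1, 1 − 0.25 + 0.13) = min(1, 0.88) = 0.88
x → (x → y) = min(1, 1 − 0.25 + 0.88) = min(1, 1.63) = 1.00
(x → (x → y)) → (x → y) = min(1, 1 − 1.00 + 0.88) = min(1, 0.88) = 0.88
(The value 0.88 < 1 shows this instance is not satisfied; fails in Ł∞ (the t-norm is not idempotent).)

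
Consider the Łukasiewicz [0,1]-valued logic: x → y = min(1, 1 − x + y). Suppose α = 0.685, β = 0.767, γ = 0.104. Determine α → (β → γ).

β → γ = min(1, 1 − 0.767 + 0.104) = min(1, 0.337) = 0.337
α → (β → γ) = min(1, 1 − 0.685 + 0.337) = min(1, 0.652) = 0.652

0.652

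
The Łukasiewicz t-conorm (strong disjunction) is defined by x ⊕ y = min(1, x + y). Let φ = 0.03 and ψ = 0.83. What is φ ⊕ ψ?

φ ⊕ ψ = min(1, 0.03 + 0.83) = min(1, 0.86) = 0.86
For comparison, the Gödel t-conorm max(x, y) would give 0.83.

0.86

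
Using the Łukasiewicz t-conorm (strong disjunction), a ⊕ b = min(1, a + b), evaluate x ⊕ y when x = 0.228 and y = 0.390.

0.618

x ⊕ y = min(1, 0.228 + 0.390) = min(1, 0.618) = 0.618
For comparison, the Gödel t-conorm max(a, b) would give 0.390.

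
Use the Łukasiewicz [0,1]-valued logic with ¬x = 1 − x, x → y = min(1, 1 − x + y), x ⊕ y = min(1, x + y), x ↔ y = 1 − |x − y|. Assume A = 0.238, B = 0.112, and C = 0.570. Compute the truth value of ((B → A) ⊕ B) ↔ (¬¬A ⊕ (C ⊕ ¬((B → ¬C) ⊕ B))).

B → A = min(1, 1 − 0.112 + 0.238) = min(1, 1.126) = 1.000
(B → A) ⊕ B = min(1, 1.000 + 0.112) = min(1, 1.112) = 1.000
¬A = 1 − 0.238 = 0.762
¬¬A = 1 − 0.762 = 0.238
¬C = 1 − 0.570 = 0.430
B → ¬C = min(1, 1 − 0.112 + 0.430) = min(1, 1.318) = 1.000
(B → ¬C) ⊕ B = min(1, 1.000 + 0.112) = min(1, 1.112) = 1.000
¬((B → ¬C) ⊕ B) = 1 − 1.000 = 0.000
C ⊕ ¬((B → ¬C) ⊕ B) = min(1, 0.570 + 0.000) = min(1, 0.570) = 0.570
¬¬A ⊕ (C ⊕ ¬((B → ¬C) ⊕ B)) = min(1, 0.238 + 0.570) = min(1, 0.808) = 0.808
((B → A) ⊕ B) ↔ (¬¬A ⊕ (C ⊕ ¬((B → ¬C) ⊕ B))) = 1 − |1.000 − 0.808| = 1 − 0.192 = 0.808

0.808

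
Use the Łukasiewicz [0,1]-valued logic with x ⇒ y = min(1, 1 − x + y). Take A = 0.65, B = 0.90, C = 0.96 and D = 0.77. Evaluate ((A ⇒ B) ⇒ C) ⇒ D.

0.81

A ⇒ B = min(1, 1 − 0.65 + 0.90) = min(1, 1.25) = 1.00
(A ⇒ B) ⇒ C = min(1, 1 − 1.00 + 0.96) = min(1, 0.96) = 0.96
((A ⇒ B) ⇒ C) ⇒ D = min(1, 1 − 0.96 + 0.77) = min(1, 0.81) = 0.81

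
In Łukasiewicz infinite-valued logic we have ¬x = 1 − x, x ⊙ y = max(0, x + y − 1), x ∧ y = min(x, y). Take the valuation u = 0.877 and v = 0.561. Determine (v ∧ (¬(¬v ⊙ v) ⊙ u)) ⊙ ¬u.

¬v = 1 − 0.561 = 0.439
¬v ⊙ v = max(0, 0.439 + 0.561 − 1) = max(0, 0.000) = 0.000
¬(¬v ⊙ v) = 1 − 0.000 = 1.000
¬(¬v ⊙ v) ⊙ u = max(0, 1.000 + 0.877 − 1) = max(0, 0.877) = 0.877
v ∧ (¬(¬v ⊙ v) ⊙ u) = min(0.561, 0.877) = 0.561
¬u = 1 − 0.877 = 0.123
(v ∧ (¬(¬v ⊙ v) ⊙ u)) ⊙ ¬u = max(0, 0.561 + 0.123 − 1) = max(0, -0.316) = 0.000

0.000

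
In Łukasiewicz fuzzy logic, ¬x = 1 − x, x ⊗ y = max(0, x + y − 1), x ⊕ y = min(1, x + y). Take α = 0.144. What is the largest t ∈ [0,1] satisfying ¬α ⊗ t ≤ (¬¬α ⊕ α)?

¬α = 1 − 0.144 = 0.856
So the left factor is ¬α = 0.856.
¬¬α = 1 − 0.856 = 0.144
¬¬α ⊕ α = min(1, 0.144 + 0.144) = min(1, 0.288) = 0.288
So the right-hand bound is ¬¬α ⊕ α = 0.288.
The residuum of the Łukasiewicz t-norm gives the supremum: min(1, 1 − 0.856 + 0.288).
1 − 0.856 + 0.288 = 0.432, so t = min(1, 0.432) = 0.432.
Check: 0.856 ⊗ 0.432 = max(0, 0.288) = 0.288 ≤ 0.288.

0.432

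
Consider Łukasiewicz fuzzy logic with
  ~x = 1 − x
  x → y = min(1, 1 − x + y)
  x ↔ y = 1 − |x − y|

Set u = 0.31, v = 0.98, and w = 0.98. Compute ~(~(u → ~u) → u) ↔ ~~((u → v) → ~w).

~u = 1 − 0.31 = 0.69
u → ~u = min(1, 1 − 0.31 + 0.69) = min(1, 1.38) = 1.00
~(u → ~u) = 1 − 1.00 = 0.00
~(u → ~u) → u = min(1, 1 − 0.00 + 0.31) = min(1, 1.31) = 1.00
~(~(u → ~u) → u) = 1 − 1.00 = 0.00
u → v = min(1, 1 − 0.31 + 0.98) = min(1, 1.67) = 1.00
~w = 1 − 0.98 = 0.02
(u → v) → ~w = min(1, 1 − 1.00 + 0.02) = min(1, 0.02) = 0.02
~((u → v) → ~w) = 1 − 0.02 = 0.98
~~((u → v) → ~w) = 1 − 0.98 = 0.02
~(~(u → ~u) → u) ↔ ~~((u → v) → ~w) = 1 − |0.00 − 0.02| = 1 − 0.02 = 0.98

0.98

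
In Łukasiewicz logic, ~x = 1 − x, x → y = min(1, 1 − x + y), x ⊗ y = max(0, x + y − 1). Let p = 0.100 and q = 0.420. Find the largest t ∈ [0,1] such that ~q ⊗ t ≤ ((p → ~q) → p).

~q = 1 − 0.420 = 0.580
So the left factor is ~q = 0.580.
p → ~q = min(1, 1 − 0.100 + 0.580) = min(1, 1.480) = 1.000
(p → ~q) → p = min(1, 1 − 1.000 + 0.100) = min(1, 0.100) = 0.100
So the right-hand bound is (p → ~q) → p = 0.100.
The residuum of the Łukasiewicz t-norm gives the supremum: min(1, 1 − 0.580 + 0.100).
1 − 0.580 + 0.100 = 0.520, so t = min(1, 0.520) = 0.520.
Check: 0.580 ⊗ 0.520 = max(0, 0.100) = 0.100 ≤ 0.100.

0.520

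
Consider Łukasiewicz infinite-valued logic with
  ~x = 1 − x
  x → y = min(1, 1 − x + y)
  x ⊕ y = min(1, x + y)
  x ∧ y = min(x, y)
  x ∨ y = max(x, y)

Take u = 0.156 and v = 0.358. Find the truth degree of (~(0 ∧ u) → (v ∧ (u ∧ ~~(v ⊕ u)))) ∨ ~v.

0 ∧ u = min(0.000, 0.156) = 0.000
~(0 ∧ u) = 1 − 0.000 = 1.000
v ⊕ u = min(1, 0.358 + 0.156) = min(1, 0.514) = 0.514
~(v ⊕ u) = 1 − 0.514 = 0.486
~~(v ⊕ u) = 1 − 0.486 = 0.514
u ∧ ~~(v ⊕ u) = min(0.156, 0.514) = 0.156
v ∧ (u ∧ ~~(v ⊕ u)) = min(0.358, 0.156) = 0.156
~(0 ∧ u) → (v ∧ (u ∧ ~~(v ⊕ u))) = min(1, 1 − 1.000 + 0.156) = min(1, 0.156) = 0.156
~v = 1 − 0.358 = 0.642
(~(0 ∧ u) → (v ∧ (u ∧ ~~(v ⊕ u)))) ∨ ~v = max(0.156, 0.642) = 0.642

0.642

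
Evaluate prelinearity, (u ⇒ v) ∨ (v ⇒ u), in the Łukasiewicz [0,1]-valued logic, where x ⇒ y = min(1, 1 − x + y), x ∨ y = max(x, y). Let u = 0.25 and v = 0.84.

1.00

u ⇒ v = min(1, 1 − 0.25 + 0.84) = min(1, 1.59) = 1.00
v ⇒ u = min(1, 1 − 0.84 + 0.25) = min(1, 0.41) = 0.41
(u ⇒ v) ∨ (v ⇒ u) = max(1.00, 0.41) = 1.00
(As expected: a Ł∞-tautology — holds in every MV-chain.)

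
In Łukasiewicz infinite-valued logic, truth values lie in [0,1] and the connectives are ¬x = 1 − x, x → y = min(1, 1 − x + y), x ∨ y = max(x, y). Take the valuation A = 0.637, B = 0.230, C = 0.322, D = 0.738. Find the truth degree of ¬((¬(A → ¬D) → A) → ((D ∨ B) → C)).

0.416

¬D = 1 − 0.738 = 0.262
A → ¬D = min(1, 1 − 0.637 + 0.262) = min(1, 0.625) = 0.625
¬(A → ¬D) = 1 − 0.625 = 0.375
¬(A → ¬D) → A = min(1, 1 − 0.375 + 0.637) = min(1, 1.262) = 1.000
D ∨ B = max(0.738, 0.230) = 0.738
(D ∨ B) → C = min(1, 1 − 0.738 + 0.322) = min(1, 0.584) = 0.584
(¬(A → ¬D) → A) → ((D ∨ B) → C) = min(1, 1 − 1.000 + 0.584) = min(1, 0.584) = 0.584
¬((¬(A → ¬D) → A) → ((D ∨ B) → C)) = 1 − 0.584 = 0.416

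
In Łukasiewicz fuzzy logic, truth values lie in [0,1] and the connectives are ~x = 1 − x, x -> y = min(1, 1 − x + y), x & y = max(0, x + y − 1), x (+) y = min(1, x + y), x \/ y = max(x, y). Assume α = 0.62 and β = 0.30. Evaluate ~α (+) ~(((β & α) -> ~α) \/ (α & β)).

~α = 1 − 0.62 = 0.38
β & α = max(0, 0.30 + 0.62 − 1) = max(0, -0.08) = 0.00
(β & α) -> ~α = min(1, 1 − 0.00 + 0.38) = min(1, 1.38) = 1.00
α & β = max(0, 0.62 + 0.30 − 1) = max(0, -0.08) = 0.00
((β & α) -> ~α) \/ (α & β) = max(1.00, 0.00) = 1.00
~(((β & α) -> ~α) \/ (α & β)) = 1 − 1.00 = 0.00
~α (+) ~(((β & α) -> ~α) \/ (α & β)) = min(1, 0.38 + 0.00) = min(1, 0.38) = 0.38

0.38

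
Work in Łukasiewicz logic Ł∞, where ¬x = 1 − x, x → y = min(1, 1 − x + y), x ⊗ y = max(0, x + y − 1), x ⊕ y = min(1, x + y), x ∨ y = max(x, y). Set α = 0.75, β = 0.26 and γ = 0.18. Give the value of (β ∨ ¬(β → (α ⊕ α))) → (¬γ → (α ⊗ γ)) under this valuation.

0.92

α ⊕ α = min(1, 0.75 + 0.75) = min(1, 1.50) = 1.00
β → (α ⊕ α) = min(1, 1 − 0.26 + 1.00) = min(1, 1.74) = 1.00
¬(β → (α ⊕ α)) = 1 − 1.00 = 0.00
β ∨ ¬(β → (α ⊕ α)) = max(0.26, 0.00) = 0.26
¬γ = 1 − 0.18 = 0.82
α ⊗ γ = max(0, 0.75 + 0.18 − 1) = max(0, -0.07) = 0.00
¬γ → (α ⊗ γ) = min(1, 1 − 0.82 + 0.00) = min(1, 0.18) = 0.18
(β ∨ ¬(β → (α ⊕ α))) → (¬γ → (α ⊗ γ)) = min(1, 1 − 0.26 + 0.18) = min(1, 0.92) = 0.92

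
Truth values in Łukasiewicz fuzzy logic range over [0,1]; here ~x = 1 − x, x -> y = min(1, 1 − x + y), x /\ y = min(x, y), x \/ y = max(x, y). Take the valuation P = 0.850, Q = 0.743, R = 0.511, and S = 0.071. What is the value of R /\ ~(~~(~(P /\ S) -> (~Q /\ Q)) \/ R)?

P /\ S = min(0.850, 0.071) = 0.071
~(P /\ S) = 1 − 0.071 = 0.929
~Q = 1 − 0.743 = 0.257
~Q /\ Q = min(0.257, 0.743) = 0.257
~(P /\ S) -> (~Q /\ Q) = min(1, 1 − 0.929 + 0.257) = min(1, 0.328) = 0.328
~(~(P /\ S) -> (~Q /\ Q)) = 1 − 0.328 = 0.672
~~(~(P /\ S) -> (~Q /\ Q)) = 1 − 0.672 = 0.328
~~(~(P /\ S) -> (~Q /\ Q)) \/ R = max(0.328, 0.511) = 0.511
~(~~(~(P /\ S) -> (~Q /\ Q)) \/ R) = 1 − 0.511 = 0.489
R /\ ~(~~(~(P /\ S) -> (~Q /\ Q)) \/ R) = min(0.511, 0.489) = 0.489

0.489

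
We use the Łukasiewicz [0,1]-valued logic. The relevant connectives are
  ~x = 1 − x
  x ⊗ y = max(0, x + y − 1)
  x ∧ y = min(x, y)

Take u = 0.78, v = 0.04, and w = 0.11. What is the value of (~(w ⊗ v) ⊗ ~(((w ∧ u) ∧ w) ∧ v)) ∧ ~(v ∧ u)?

0.96

w ⊗ v = max(0, 0.11 + 0.04 − 1) = max(0, -0.85) = 0.00
~(w ⊗ v) = 1 − 0.00 = 1.00
w ∧ u = min(0.11, 0.78) = 0.11
(w ∧ u) ∧ w = min(0.11, 0.11) = 0.11
((w ∧ u) ∧ w) ∧ v = min(0.11, 0.04) = 0.04
~(((w ∧ u) ∧ w) ∧ v) = 1 − 0.04 = 0.96
~(w ⊗ v) ⊗ ~(((w ∧ u) ∧ w) ∧ v) = max(0, 1.00 + 0.96 − 1) = max(0, 0.96) = 0.96
v ∧ u = min(0.04, 0.78) = 0.04
~(v ∧ u) = 1 − 0.04 = 0.96
(~(w ⊗ v) ⊗ ~(((w ∧ u) ∧ w) ∧ v)) ∧ ~(v ∧ u) = min(0.96, 0.96) = 0.96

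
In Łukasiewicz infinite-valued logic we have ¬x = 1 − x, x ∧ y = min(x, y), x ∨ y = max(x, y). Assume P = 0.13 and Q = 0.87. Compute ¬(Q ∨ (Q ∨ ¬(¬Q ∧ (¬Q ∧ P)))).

0.13

¬Q = 1 − 0.87 = 0.13
¬Q ∧ P = min(0.13, 0.13) = 0.13
¬Q ∧ (¬Q ∧ P) = min(0.13, 0.13) = 0.13
¬(¬Q ∧ (¬Q ∧ P)) = 1 − 0.13 = 0.87
Q ∨ ¬(¬Q ∧ (¬Q ∧ P)) = max(0.87, 0.87) = 0.87
Q ∨ (Q ∨ ¬(¬Q ∧ (¬Q ∧ P))) = max(0.87, 0.87) = 0.87
¬(Q ∨ (Q ∨ ¬(¬Q ∧ (¬Q ∧ P)))) = 1 − 0.87 = 0.13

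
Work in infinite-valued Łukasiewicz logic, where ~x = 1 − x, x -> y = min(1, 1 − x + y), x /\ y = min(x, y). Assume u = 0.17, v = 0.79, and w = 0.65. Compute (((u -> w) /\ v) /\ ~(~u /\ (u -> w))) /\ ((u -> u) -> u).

u -> w = min(1, 1 − 0.17 + 0.65) = min(1, 1.48) = 1.00
(u -> w) /\ v = min(1.00, 0.79) = 0.79
~u = 1 − 0.17 = 0.83
~u /\ (u -> w) = min(0.83, 1.00) = 0.83
~(~u /\ (u -> w)) = 1 − 0.83 = 0.17
((u -> w) /\ v) /\ ~(~u /\ (u -> w)) = min(0.79, 0.17) = 0.17
u -> u = min(1, 1 − 0.17 + 0.17) = min(1, 1.00) = 1.00
(u -> u) -> u = min(1, 1 − 1.00 + 0.17) = min(1, 0.17) = 0.17
(((u -> w) /\ v) /\ ~(~u /\ (u -> w))) /\ ((u -> u) -> u) = min(0.17, 0.17) = 0.17

0.17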